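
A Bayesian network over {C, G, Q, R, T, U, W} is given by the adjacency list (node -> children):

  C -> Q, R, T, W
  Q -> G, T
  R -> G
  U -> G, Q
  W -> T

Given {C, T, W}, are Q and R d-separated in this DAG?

There are 5 undirected paths between Q and R; checking each against the conditioning set {C, T, W}:
  1. Q → T ← W ← C → R — T:collider[open]; W:chain[blocks]; C:fork[blocks] ⇒ blocked
  2. Q → T ← C → R — T:collider[open]; C:fork[blocks] ⇒ blocked
  3. Q ← C → R — C:fork[blocks] ⇒ blocked
  4. Q ← U → G ← R — U:fork[open]; G:collider[blocks] ⇒ blocked
  5. Q → G ← R — G:collider[blocks] ⇒ blocked
Since every path is blocked, d-separation holds.

Yes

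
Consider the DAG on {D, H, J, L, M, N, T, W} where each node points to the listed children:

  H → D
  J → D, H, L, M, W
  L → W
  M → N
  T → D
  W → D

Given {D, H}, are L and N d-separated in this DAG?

No

We examine all 4 paths between L and N:
Path 1: L ← J → M → N
  J is a fork and J is not conditioned on; M is a chain and M is not conditioned on — no node blocks this path, so it is active.
Path 2: L → W → D ← H ← J → M → N
  H is a chain here and H is conditioned on, so the path is blocked at H.
Path 3: L → W → D ← J → M → N
  W is a chain and W is not conditioned on; D is a collider and D is conditioned on, which opens it; J is a fork and J is not conditioned on; M is a chain and M is not conditioned on — no node blocks this path, so it is active.
Path 4: L → W ← J → M → N
  W is a collider and its descendant D is conditioned on, which opens it; J is a fork and J is not conditioned on; M is a chain and M is not conditioned on — no node blocks this path, so it is active.
Since the path L ← J → M → N is active, L and N are not d-separated given {D, H}.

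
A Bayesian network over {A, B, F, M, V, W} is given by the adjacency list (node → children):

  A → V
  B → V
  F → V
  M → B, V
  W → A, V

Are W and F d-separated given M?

Yes — W and F are d-separated given {M}.

2 paths connect W and F; each must be blocked for d-separation to hold:
  1. W → V ← F — V:collider[blocks] ⇒ blocked
  2. W → A → V ← F — A:chain[open]; V:collider[blocks] ⇒ blocked
All paths are blocked; W ⊥ F | {M} holds.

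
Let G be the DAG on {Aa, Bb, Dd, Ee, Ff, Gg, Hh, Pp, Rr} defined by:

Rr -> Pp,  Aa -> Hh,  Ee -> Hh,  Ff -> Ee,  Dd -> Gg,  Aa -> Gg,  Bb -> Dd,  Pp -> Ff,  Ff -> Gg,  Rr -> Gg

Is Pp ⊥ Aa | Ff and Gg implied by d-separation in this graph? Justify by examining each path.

No

We examine all 4 paths between Pp and Aa:
Path 1: Pp → Ff → Gg ← Aa
  Ff is a chain here and Ff is conditioned on, so the path is blocked at Ff.
Path 2: Pp → Ff → Ee → Hh ← Aa
  Ff is a chain here and Ff is conditioned on, so the path is blocked at Ff.
Path 3: Pp ← Rr → Gg ← Ff → Ee → Hh ← Aa
  Ff is a fork here and Ff is conditioned on, so the path is blocked at Ff.
Path 4: Pp ← Rr → Gg ← Aa
  Rr is a fork and Rr is not conditioned on; Gg is a collider and Gg is conditioned on, which opens it — no node blocks this path, so it is active.
Because an active path exists, Pp and Aa are not d-separated.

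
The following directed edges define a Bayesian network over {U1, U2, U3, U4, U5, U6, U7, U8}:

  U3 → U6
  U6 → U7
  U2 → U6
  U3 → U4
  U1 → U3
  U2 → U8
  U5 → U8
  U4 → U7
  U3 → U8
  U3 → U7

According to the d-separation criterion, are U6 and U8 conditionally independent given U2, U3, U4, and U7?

Yes

There are 4 undirected paths between U6 and U8; checking each against the conditioning set {U2, U3, U4, U7}:
Path 1: U6 ← U2 → U8
  U2 is a fork here and U2 is conditioned on, so the path is blocked at U2.
Path 2: U6 → U7 ← U4 ← U3 → U8
  U4 is a chain here and U4 is conditioned on, so the path is blocked at U4.
Path 3: U6 → U7 ← U3 → U8
  U3 is a fork here and U3 is conditioned on, so the path is blocked at U3.
Path 4: U6 ← U3 → U8
  U3 is a fork here and U3 is conditioned on, so the path is blocked at U3.
Every path is blocked, so U6 and U8 are d-separated given {U2, U3, U4, U7}.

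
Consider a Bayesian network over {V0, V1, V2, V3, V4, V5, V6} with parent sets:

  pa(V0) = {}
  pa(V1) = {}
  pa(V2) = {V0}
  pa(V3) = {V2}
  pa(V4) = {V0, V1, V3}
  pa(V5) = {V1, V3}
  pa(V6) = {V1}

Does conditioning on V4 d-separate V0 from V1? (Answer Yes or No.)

4 paths connect V0 and V1; each must be blocked for d-separation to hold:
Path 1: V0 → V4 ← V3 → V5 ← V1
  V5 is a collider here and neither V5 nor any of its descendants is conditioned on, so the collider stays closed — the path is blocked at V5.
Path 2: V0 → V4 ← V1
  V4 is a collider and V4 is conditioned on, which opens it — no node blocks this path, so it is active.
Path 3: V0 → V2 → V3 → V4 ← V1
  V2 is a chain and V2 is not conditioned on; V3 is a chain and V3 is not conditioned on; V4 is a collider and V4 is conditioned on, which opens it — no node blocks this path, so it is active.
Path 4: V0 → V2 → V3 → V5 ← V1
  V5 is a collider here and neither V5 nor any of its descendants is conditioned on, so the collider stays closed — the path is blocked at V5.
Because an active path exists, V0 and V1 are not d-separated.

No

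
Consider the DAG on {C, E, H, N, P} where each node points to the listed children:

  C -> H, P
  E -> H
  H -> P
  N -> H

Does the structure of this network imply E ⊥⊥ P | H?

There are 2 undirected paths between E and P; checking each against the conditioning set {H}:
Path 1: E → H ← C → P
  H is a collider and H is conditioned on, which opens it; C is a fork and C is not conditioned on — no node blocks this path, so it is active.
Path 2: E → H → P
  H is a chain here and H is conditioned on, so the path is blocked at H.
Because an active path exists, E and P are not d-separated.

No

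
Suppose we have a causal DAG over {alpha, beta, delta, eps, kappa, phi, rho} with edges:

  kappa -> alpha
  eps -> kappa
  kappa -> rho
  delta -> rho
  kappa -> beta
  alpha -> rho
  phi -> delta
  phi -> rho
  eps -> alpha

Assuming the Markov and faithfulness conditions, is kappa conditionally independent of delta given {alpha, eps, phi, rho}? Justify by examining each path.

No — kappa and delta are not d-separated given {alpha, eps, phi, rho}.

Enumerating the 6 paths from kappa to delta and testing each for blocking by {alpha, eps, phi, rho}:
Path 1: kappa → rho ← delta
  rho is a collider and rho is conditioned on, which opens it — no node blocks this path, so it is active.
Path 2: kappa → rho ← phi → delta
  phi is a fork here and phi is conditioned on, so the path is blocked at phi.
Path 3: kappa → alpha → rho ← delta
  alpha is a chain here and alpha is conditioned on, so the path is blocked at alpha.
Path 4: kappa → alpha → rho ← phi → delta
  alpha is a chain here and alpha is conditioned on, so the path is blocked at alpha.
Path 5: kappa ← eps → alpha → rho ← delta
  eps is a fork here and eps is conditioned on, so the path is blocked at eps.
Path 6: kappa ← eps → alpha → rho ← phi → delta
  eps is a fork here and eps is conditioned on, so the path is blocked at eps.
Because an active path exists, kappa and delta are not d-separated.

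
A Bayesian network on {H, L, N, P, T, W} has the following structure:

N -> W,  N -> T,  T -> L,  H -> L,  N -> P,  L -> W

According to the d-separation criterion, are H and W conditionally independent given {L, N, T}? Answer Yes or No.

Enumerating the 2 paths from H to W and testing each for blocking by {L, N, T}:
Path 1: H → L ← T ← N → W
  T is a chain here and T is conditioned on, so the path is blocked at T.
Path 2: H → L → W
  L is a chain here and L is conditioned on, so the path is blocked at L.
Since every path is blocked, d-separation holds.

Yes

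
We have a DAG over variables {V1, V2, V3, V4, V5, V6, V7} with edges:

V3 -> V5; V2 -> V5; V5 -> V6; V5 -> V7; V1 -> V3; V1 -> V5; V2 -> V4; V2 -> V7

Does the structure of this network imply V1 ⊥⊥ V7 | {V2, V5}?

Yes

4 paths connect V1 and V7; each must be blocked for d-separation to hold:
Path 1: V1 → V5 → V7
  V5 is a chain here and V5 is conditioned on, so the path is blocked at V5.
Path 2: V1 → V5 ← V2 → V7
  V2 is a fork here and V2 is conditioned on, so the path is blocked at V2.
Path 3: V1 → V3 → V5 → V7
  V5 is a chain here and V5 is conditioned on, so the path is blocked at V5.
Path 4: V1 → V3 → V5 ← V2 → V7
  V2 is a fork here and V2 is conditioned on, so the path is blocked at V2.
Since every path is blocked, d-separation holds.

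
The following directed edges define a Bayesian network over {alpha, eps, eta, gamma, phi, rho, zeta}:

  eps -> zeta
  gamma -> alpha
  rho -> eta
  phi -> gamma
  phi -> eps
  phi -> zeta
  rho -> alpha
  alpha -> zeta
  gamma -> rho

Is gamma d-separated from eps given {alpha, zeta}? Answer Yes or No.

Enumerating the 6 paths from gamma to eps and testing each for blocking by {alpha, zeta}:
Path 1: gamma → alpha → zeta ← phi → eps
  alpha is a chain here and alpha is conditioned on, so the path is blocked at alpha.
Path 2: gamma → alpha → zeta ← eps
  alpha is a chain here and alpha is conditioned on, so the path is blocked at alpha.
Path 3: gamma → rho → alpha → zeta ← phi → eps
  alpha is a chain here and alpha is conditioned on, so the path is blocked at alpha.
Path 4: gamma → rho → alpha → zeta ← eps
  alpha is a chain here and alpha is conditioned on, so the path is blocked at alpha.
Path 5: gamma ← phi → zeta ← eps
  phi is a fork and phi is not conditioned on; zeta is a collider and zeta is conditioned on, which opens it — no node blocks this path, so it is active.
Path 6: gamma ← phi → eps
  phi is a fork and phi is not conditioned on — no node blocks this path, so it is active.
At least one path is unblocked, so d-separation fails.

No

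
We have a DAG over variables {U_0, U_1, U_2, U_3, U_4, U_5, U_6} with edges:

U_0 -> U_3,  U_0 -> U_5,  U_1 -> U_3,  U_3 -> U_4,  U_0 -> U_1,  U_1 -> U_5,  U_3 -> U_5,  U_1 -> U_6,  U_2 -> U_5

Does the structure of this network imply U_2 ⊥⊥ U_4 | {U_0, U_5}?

We examine all 5 paths between U_2 and U_4:
Path 1: U_2 → U_5 ← U_1 ← U_0 → U_3 → U_4
  U_0 is a fork here and U_0 is conditioned on, so the path is blocked at U_0.
Path 2: U_2 → U_5 ← U_1 → U_3 → U_4
  U_5 is a collider and U_5 is conditioned on, which opens it; U_1 is a fork and U_1 is not conditioned on; U_3 is a chain and U_3 is not conditioned on — no node blocks this path, so it is active.
Path 3: U_2 → U_5 ← U_0 → U_1 → U_3 → U_4
  U_0 is a fork here and U_0 is conditioned on, so the path is blocked at U_0.
Path 4: U_2 → U_5 ← U_0 → U_3 → U_4
  U_0 is a fork here and U_0 is conditioned on, so the path is blocked at U_0.
Path 5: U_2 → U_5 ← U_3 → U_4
  U_5 is a collider and U_5 is conditioned on, which opens it; U_3 is a fork and U_3 is not conditioned on — no node blocks this path, so it is active.
Because an active path exists, U_2 and U_4 are not d-separated.

No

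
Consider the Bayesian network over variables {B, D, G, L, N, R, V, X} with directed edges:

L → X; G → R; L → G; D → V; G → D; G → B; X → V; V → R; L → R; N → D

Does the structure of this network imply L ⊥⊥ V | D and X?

Yes — L and V are d-separated given {D, X}.

We examine all 5 paths between L and V:
Path 1: L → G → D → V
  D is a chain here and D is conditioned on, so the path is blocked at D.
Path 2: L → G → R ← V
  R is a collider here and neither R nor any of its descendants is conditioned on, so the collider stays closed — the path is blocked at R.
Path 3: L → R ← V
  R is a collider here and neither R nor any of its descendants is conditioned on, so the collider stays closed — the path is blocked at R.
Path 4: L → R ← G → D → V
  R is a collider here and neither R nor any of its descendants is conditioned on, so the collider stays closed — the path is blocked at R.
Path 5: L → X → V
  X is a chain here and X is conditioned on, so the path is blocked at X.
Since every path is blocked, d-separation holds.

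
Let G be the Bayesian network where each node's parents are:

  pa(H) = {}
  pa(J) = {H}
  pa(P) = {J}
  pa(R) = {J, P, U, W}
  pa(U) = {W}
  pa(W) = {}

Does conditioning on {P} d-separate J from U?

4 paths connect J and U; each must be blocked for d-separation to hold:
Path 1: J → P → R ← W → U
  P is a chain here and P is conditioned on, so the path is blocked at P.
Path 2: J → P → R ← U
  P is a chain here and P is conditioned on, so the path is blocked at P.
Path 3: J → R ← W → U
  R is a collider here and neither R nor any of its descendants is conditioned on, so the collider stays closed — the path is blocked at R.
Path 4: J → R ← U
  R is a collider here and neither R nor any of its descendants is conditioned on, so the collider stays closed — the path is blocked at R.
Every path is blocked, so J and U are d-separated given {P}.

Yes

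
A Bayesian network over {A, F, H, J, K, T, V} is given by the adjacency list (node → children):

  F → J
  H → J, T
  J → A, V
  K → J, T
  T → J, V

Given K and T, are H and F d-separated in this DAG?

Yes

4 paths connect H and F; each must be blocked for d-separation to hold:
Path 1: H → J ← F
  J is a collider here and neither J nor any of its descendants is conditioned on, so the collider stays closed — the path is blocked at J.
Path 2: H → T → J ← F
  T is a chain here and T is conditioned on, so the path is blocked at T.
Path 3: H → T → V ← J ← F
  T is a chain here and T is conditioned on, so the path is blocked at T.
Path 4: H → T ← K → J ← F
  K is a fork here and K is conditioned on, so the path is blocked at K.
All paths are blocked; H ⊥ F | {K, T} holds.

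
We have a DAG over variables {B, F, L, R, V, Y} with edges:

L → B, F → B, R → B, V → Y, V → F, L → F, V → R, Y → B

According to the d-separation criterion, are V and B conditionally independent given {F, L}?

No

4 paths connect V and B; each must be blocked for d-separation to hold:
Path 1: V → Y → B
  Y is a chain and Y is not conditioned on — no node blocks this path, so it is active.
Path 2: V → F → B
  F is a chain here and F is conditioned on, so the path is blocked at F.
Path 3: V → F ← L → B
  L is a fork here and L is conditioned on, so the path is blocked at L.
Path 4: V → R → B
  R is a chain and R is not conditioned on — no node blocks this path, so it is active.
Because an active path exists, V and B are not d-separated.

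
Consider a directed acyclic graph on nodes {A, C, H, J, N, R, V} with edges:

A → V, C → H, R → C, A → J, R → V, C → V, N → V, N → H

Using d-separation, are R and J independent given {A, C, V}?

Yes

There are 3 undirected paths between R and J; checking each against the conditioning set {A, C, V}:
Path 1: R → C → V ← A → J
  C is a chain here and C is conditioned on, so the path is blocked at C.
Path 2: R → C → H ← N → V ← A → J
  C is a chain here and C is conditioned on, so the path is blocked at C.
Path 3: R → V ← A → J
  A is a fork here and A is conditioned on, so the path is blocked at A.
Since every path is blocked, d-separation holds.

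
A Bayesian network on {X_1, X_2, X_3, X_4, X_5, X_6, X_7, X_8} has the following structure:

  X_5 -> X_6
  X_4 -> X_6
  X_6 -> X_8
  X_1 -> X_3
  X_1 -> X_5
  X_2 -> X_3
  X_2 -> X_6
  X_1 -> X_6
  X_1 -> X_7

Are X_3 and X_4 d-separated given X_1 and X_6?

No

3 paths connect X_3 and X_4; each must be blocked for d-separation to hold:
Path 1: X_3 ← X_2 → X_6 ← X_4
  X_2 is a fork and X_2 is not conditioned on; X_6 is a collider and X_6 is conditioned on, which opens it — no node blocks this path, so it is active.
Path 2: X_3 ← X_1 → X_6 ← X_4
  X_1 is a fork here and X_1 is conditioned on, so the path is blocked at X_1.
Path 3: X_3 ← X_1 → X_5 → X_6 ← X_4
  X_1 is a fork here and X_1 is conditioned on, so the path is blocked at X_1.
Because an active path exists, X_3 and X_4 are not d-separated.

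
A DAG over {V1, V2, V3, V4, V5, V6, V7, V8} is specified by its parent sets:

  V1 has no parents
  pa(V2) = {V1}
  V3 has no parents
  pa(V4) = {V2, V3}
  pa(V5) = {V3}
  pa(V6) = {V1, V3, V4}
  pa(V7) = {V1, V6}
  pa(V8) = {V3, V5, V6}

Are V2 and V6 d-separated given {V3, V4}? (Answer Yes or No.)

No — V2 and V6 are not d-separated given {V3, V4}.

We examine all 6 paths between V2 and V6:
  1. V2 ← V1 → V7 ← V6 — V1:fork[open]; V7:collider[blocks] ⇒ blocked
  2. V2 ← V1 → V6 — V1:fork[open] ⇒ active
  3. V2 → V4 ← V3 → V5 → V8 ← V6 — V4:collider[open]; V3:fork[blocks]; V5:chain[open]; V8:collider[blocks] ⇒ blocked
  4. V2 → V4 ← V3 → V6 — V4:collider[open]; V3:fork[blocks] ⇒ blocked
  5. V2 → V4 ← V3 → V8 ← V6 — V4:collider[open]; V3:fork[blocks]; V8:collider[blocks] ⇒ blocked
  6. V2 → V4 → V6 — V4:chain[blocks] ⇒ blocked
At least one path is unblocked, so d-separation fails.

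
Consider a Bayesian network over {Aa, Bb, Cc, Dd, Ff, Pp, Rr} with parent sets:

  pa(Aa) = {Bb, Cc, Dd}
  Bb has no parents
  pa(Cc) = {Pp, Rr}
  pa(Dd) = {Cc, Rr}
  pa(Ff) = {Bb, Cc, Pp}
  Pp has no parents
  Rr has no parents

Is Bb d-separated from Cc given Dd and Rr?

There are 5 undirected paths between Bb and Cc; checking each against the conditioning set {Dd, Rr}:
Path 1: Bb → Ff ← Cc
  Ff is a collider here and neither Ff nor any of its descendants is conditioned on, so the collider stays closed — the path is blocked at Ff.
Path 2: Bb → Ff ← Pp → Cc
  Ff is a collider here and neither Ff nor any of its descendants is conditioned on, so the collider stays closed — the path is blocked at Ff.
Path 3: Bb → Aa ← Cc
  Aa is a collider here and neither Aa nor any of its descendants is conditioned on, so the collider stays closed — the path is blocked at Aa.
Path 4: Bb → Aa ← Dd ← Cc
  Aa is a collider here and neither Aa nor any of its descendants is conditioned on, so the collider stays closed — the path is blocked at Aa.
Path 5: Bb → Aa ← Dd ← Rr → Cc
  Aa is a collider here and neither Aa nor any of its descendants is conditioned on, so the collider stays closed — the path is blocked at Aa.
Every path is blocked, so Bb and Cc are d-separated given {Dd, Rr}.

Yes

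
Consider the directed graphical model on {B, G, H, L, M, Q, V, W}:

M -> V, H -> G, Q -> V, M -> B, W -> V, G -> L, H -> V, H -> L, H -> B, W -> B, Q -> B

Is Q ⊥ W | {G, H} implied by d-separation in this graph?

Yes

There are 6 undirected paths between Q and W; checking each against the conditioning set {G, H}:
  1. Q → V ← W — V:collider[blocks] ⇒ blocked
  2. Q → V ← M → B ← W — V:collider[blocks]; M:fork[open]; B:collider[blocks] ⇒ blocked
  3. Q → V ← H → B ← W — V:collider[blocks]; H:fork[blocks]; B:collider[blocks] ⇒ blocked
  4. Q → B ← W — B:collider[blocks] ⇒ blocked
  5. Q → B ← M → V ← W — B:collider[blocks]; M:fork[open]; V:collider[blocks] ⇒ blocked
  6. Q → B ← H → V ← W — B:collider[blocks]; H:fork[blocks]; V:collider[blocks] ⇒ blocked
Since every path is blocked, d-separation holds.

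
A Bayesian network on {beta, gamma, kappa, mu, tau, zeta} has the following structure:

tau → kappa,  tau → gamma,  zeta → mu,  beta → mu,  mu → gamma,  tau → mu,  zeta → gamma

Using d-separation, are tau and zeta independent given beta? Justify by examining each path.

There are 4 undirected paths between tau and zeta; checking each against the conditioning set {beta}:
  1. tau → gamma ← zeta — gamma:collider[blocks] ⇒ blocked
  2. tau → gamma ← mu ← zeta — gamma:collider[blocks]; mu:chain[open] ⇒ blocked
  3. tau → mu ← zeta — mu:collider[blocks] ⇒ blocked
  4. tau → mu → gamma ← zeta — mu:chain[open]; gamma:collider[blocks] ⇒ blocked
Every path is blocked, so tau and zeta are d-separated given {beta}.

Yes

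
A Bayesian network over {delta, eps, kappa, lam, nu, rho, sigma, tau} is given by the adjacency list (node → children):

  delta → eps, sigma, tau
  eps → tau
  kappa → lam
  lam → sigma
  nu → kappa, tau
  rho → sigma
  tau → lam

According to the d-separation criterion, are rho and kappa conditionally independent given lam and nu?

Yes

There are 6 undirected paths between rho and kappa; checking each against the conditioning set {lam, nu}:
Path 1: rho → sigma ← delta → tau ← nu → kappa
  sigma is a collider here and neither sigma nor any of its descendants is conditioned on, so the collider stays closed — the path is blocked at sigma.
Path 2: rho → sigma ← delta → tau → lam ← kappa
  sigma is a collider here and neither sigma nor any of its descendants is conditioned on, so the collider stays closed — the path is blocked at sigma.
Path 3: rho → sigma ← delta → eps → tau ← nu → kappa
  sigma is a collider here and neither sigma nor any of its descendants is conditioned on, so the collider stays closed — the path is blocked at sigma.
Path 4: rho → sigma ← delta → eps → tau → lam ← kappa
  sigma is a collider here and neither sigma nor any of its descendants is conditioned on, so the collider stays closed — the path is blocked at sigma.
Path 5: rho → sigma ← lam ← kappa
  sigma is a collider here and neither sigma nor any of its descendants is conditioned on, so the collider stays closed — the path is blocked at sigma.
Path 6: rho → sigma ← lam ← tau ← nu → kappa
  sigma is a collider here and neither sigma nor any of its descendants is conditioned on, so the collider stays closed — the path is blocked at sigma.
Since every path is blocked, d-separation holds.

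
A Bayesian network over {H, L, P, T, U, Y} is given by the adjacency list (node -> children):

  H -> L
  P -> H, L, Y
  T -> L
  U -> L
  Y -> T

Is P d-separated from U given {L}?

There are 3 undirected paths between P and U; checking each against the conditioning set {L}:
Path 1: P → L ← U
  L is a collider and L is conditioned on, which opens it — no node blocks this path, so it is active.
Path 2: P → H → L ← U
  H is a chain and H is not conditioned on; L is a collider and L is conditioned on, which opens it — no node blocks this path, so it is active.
Path 3: P → Y → T → L ← U
  Y is a chain and Y is not conditioned on; T is a chain and T is not conditioned on; L is a collider and L is conditioned on, which opens it — no node blocks this path, so it is active.
Because an active path exists, P and U are not d-separated.

No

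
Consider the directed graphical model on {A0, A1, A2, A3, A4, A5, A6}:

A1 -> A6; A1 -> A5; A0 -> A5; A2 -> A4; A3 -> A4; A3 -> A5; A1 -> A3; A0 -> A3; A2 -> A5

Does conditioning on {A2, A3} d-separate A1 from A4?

There are 6 undirected paths between A1 and A4; checking each against the conditioning set {A2, A3}:
  1. A1 → A3 → A4 — A3:chain[blocks] ⇒ blocked
  2. A1 → A3 ← A0 → A5 ← A2 → A4 — A3:collider[open]; A0:fork[open]; A5:collider[blocks]; A2:fork[blocks] ⇒ blocked
  3. A1 → A3 → A5 ← A2 → A4 — A3:chain[blocks]; A5:collider[blocks]; A2:fork[blocks] ⇒ blocked
  4. A1 → A5 ← A2 → A4 — A5:collider[blocks]; A2:fork[blocks] ⇒ blocked
  5. A1 → A5 ← A0 → A3 → A4 — A5:collider[blocks]; A0:fork[open]; A3:chain[blocks] ⇒ blocked
  6. A1 → A5 ← A3 → A4 — A5:collider[blocks]; A3:fork[blocks] ⇒ blocked
Since every path is blocked, d-separation holds.

Yes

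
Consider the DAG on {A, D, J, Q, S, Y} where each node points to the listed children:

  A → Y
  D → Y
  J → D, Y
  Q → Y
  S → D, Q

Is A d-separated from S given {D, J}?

Yes — A and S are d-separated given {D, J}.

We examine all 3 paths between A and S:
  1. A → Y ← Q ← S — Y:collider[blocks]; Q:chain[open] ⇒ blocked
  2. A → Y ← J → D ← S — Y:collider[blocks]; J:fork[blocks]; D:collider[open] ⇒ blocked
  3. A → Y ← D ← S — Y:collider[blocks]; D:chain[blocks] ⇒ blocked
Since every path is blocked, d-separation holds.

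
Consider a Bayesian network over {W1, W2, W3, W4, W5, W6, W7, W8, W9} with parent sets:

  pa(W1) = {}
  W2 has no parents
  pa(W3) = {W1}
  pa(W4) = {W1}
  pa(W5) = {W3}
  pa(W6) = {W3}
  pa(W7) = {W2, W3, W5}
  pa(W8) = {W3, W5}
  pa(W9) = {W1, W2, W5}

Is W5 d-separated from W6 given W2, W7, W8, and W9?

Enumerating the 6 paths from W5 to W6 and testing each for blocking by {W2, W7, W8, W9}:
Path 1: W5 ← W3 → W6
  W3 is a fork and W3 is not conditioned on — no node blocks this path, so it is active.
Path 2: W5 → W8 ← W3 → W6
  W8 is a collider and W8 is conditioned on, which opens it; W3 is a fork and W3 is not conditioned on — no node blocks this path, so it is active.
Path 3: W5 → W9 ← W2 → W7 ← W3 → W6
  W2 is a fork here and W2 is conditioned on, so the path is blocked at W2.
Path 4: W5 → W9 ← W1 → W3 → W6
  W9 is a collider and W9 is conditioned on, which opens it; W1 is a fork and W1 is not conditioned on; W3 is a chain and W3 is not conditioned on — no node blocks this path, so it is active.
Path 5: W5 → W7 ← W3 → W6
  W7 is a collider and W7 is conditioned on, which opens it; W3 is a fork and W3 is not conditioned on — no node blocks this path, so it is active.
Path 6: W5 → W7 ← W2 → W9 ← W1 → W3 → W6
  W2 is a fork here and W2 is conditioned on, so the path is blocked at W2.
Since the path W5 ← W3 → W6 is active, W5 and W6 are not d-separated given {W2, W7, W8, W9}.

No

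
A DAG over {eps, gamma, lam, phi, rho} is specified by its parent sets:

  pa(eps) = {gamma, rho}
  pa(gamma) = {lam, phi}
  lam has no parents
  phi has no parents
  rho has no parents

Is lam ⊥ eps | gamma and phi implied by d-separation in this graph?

Only one path connects lam and eps:
Path 1: lam → gamma → eps
  gamma is a chain here and gamma is conditioned on, so the path is blocked at gamma.
Since every path is blocked, d-separation holds.

Yes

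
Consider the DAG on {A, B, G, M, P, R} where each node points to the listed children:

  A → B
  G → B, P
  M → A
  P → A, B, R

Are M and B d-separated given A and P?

We examine all 3 paths between M and B:
  1. M → A → B — A:chain[blocks] ⇒ blocked
  2. M → A ← P → B — A:collider[open]; P:fork[blocks] ⇒ blocked
  3. M → A ← P ← G → B — A:collider[open]; P:chain[blocks]; G:fork[open] ⇒ blocked
All paths are blocked; M ⊥ B | {A, P} holds.

Yes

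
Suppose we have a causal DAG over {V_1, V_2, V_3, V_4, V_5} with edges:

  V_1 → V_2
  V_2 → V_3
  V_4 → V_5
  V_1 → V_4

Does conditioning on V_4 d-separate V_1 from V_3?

No — V_1 and V_3 are not d-separated given {V_4}.

There is one path between V_1 and V_3:
Path 1: V_1 → V_2 → V_3
  V_2 is a chain and V_2 is not conditioned on — no node blocks this path, so it is active.
At least one path is unblocked, so d-separation fails.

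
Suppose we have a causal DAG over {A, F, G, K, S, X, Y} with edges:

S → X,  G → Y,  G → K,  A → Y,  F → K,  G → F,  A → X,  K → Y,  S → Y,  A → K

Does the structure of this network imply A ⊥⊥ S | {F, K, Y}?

There are 5 undirected paths between A and S; checking each against the conditioning set {F, K, Y}:
Path 1: A → X ← S
  X is a collider here and neither X nor any of its descendants is conditioned on, so the collider stays closed — the path is blocked at X.
Path 2: A → K ← G → Y ← S
  K is a collider and K is conditioned on, which opens it; G is a fork and G is not conditioned on; Y is a collider and Y is conditioned on, which opens it — no node blocks this path, so it is active.
Path 3: A → K → Y ← S
  K is a chain here and K is conditioned on, so the path is blocked at K.
Path 4: A → K ← F ← G → Y ← S
  F is a chain here and F is conditioned on, so the path is blocked at F.
Path 5: A → Y ← S
  Y is a collider and Y is conditioned on, which opens it — no node blocks this path, so it is active.
Because an active path exists, A and S are not d-separated.

No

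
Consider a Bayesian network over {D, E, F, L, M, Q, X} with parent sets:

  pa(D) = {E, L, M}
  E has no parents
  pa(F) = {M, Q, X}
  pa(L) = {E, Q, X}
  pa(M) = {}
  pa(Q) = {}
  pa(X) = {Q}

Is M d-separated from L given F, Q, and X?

We examine all 6 paths between M and L:
Path 1: M → F ← X → L
  X is a fork here and X is conditioned on, so the path is blocked at X.
Path 2: M → F ← X ← Q → L
  X is a chain here and X is conditioned on, so the path is blocked at X.
Path 3: M → F ← Q → L
  Q is a fork here and Q is conditioned on, so the path is blocked at Q.
Path 4: M → F ← Q → X → L
  Q is a fork here and Q is conditioned on, so the path is blocked at Q.
Path 5: M → D ← L
  D is a collider here and neither D nor any of its descendants is conditioned on, so the collider stays closed — the path is blocked at D.
Path 6: M → D ← E → L
  D is a collider here and neither D nor any of its descendants is conditioned on, so the collider stays closed — the path is blocked at D.
Since every path is blocked, d-separation holds.

Yes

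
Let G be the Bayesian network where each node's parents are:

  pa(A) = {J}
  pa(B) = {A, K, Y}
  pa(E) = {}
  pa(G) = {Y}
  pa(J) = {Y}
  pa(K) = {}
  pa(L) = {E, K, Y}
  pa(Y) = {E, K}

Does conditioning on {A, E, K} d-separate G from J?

No — G and J are not d-separated given {A, E, K}.

There are 5 undirected paths between G and J; checking each against the conditioning set {A, E, K}:
Path 1: G ← Y → J
  Y is a fork and Y is not conditioned on — no node blocks this path, so it is active.
Path 2: G ← Y → L ← K → B ← A ← J
  L is a collider here and neither L nor any of its descendants is conditioned on, so the collider stays closed — the path is blocked at L.
Path 3: G ← Y → B ← A ← J
  B is a collider here and neither B nor any of its descendants is conditioned on, so the collider stays closed — the path is blocked at B.
Path 4: G ← Y ← E → L ← K → B ← A ← J
  E is a fork here and E is conditioned on, so the path is blocked at E.
Path 5: G ← Y ← K → B ← A ← J
  K is a fork here and K is conditioned on, so the path is blocked at K.
Since the path G ← Y → J is active, G and J are not d-separated given {A, E, K}.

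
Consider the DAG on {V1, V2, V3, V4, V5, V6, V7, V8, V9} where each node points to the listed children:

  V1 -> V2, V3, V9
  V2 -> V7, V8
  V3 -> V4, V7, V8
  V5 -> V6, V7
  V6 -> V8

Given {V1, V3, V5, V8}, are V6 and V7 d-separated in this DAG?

No

Enumerating the 5 paths from V6 to V7 and testing each for blocking by {V1, V3, V5, V8}:
Path 1: V6 → V8 ← V2 ← V1 → V3 → V7
  V1 is a fork here and V1 is conditioned on, so the path is blocked at V1.
Path 2: V6 → V8 ← V2 → V7
  V8 is a collider and V8 is conditioned on, which opens it; V2 is a fork and V2 is not conditioned on — no node blocks this path, so it is active.
Path 3: V6 → V8 ← V3 ← V1 → V2 → V7
  V3 is a chain here and V3 is conditioned on, so the path is blocked at V3.
Path 4: V6 → V8 ← V3 → V7
  V3 is a fork here and V3 is conditioned on, so the path is blocked at V3.
Path 5: V6 ← V5 → V7
  V5 is a fork here and V5 is conditioned on, so the path is blocked at V5.
Because an active path exists, V6 and V7 are not d-separated.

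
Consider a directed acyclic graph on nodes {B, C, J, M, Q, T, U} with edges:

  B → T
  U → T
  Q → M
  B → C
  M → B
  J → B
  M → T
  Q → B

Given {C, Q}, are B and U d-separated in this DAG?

Yes

There are 3 undirected paths between B and U; checking each against the conditioning set {C, Q}:
  1. B ← M → T ← U — M:fork[open]; T:collider[blocks] ⇒ blocked
  2. B → T ← U — T:collider[blocks] ⇒ blocked
  3. B ← Q → M → T ← U — Q:fork[blocks]; M:chain[open]; T:collider[blocks] ⇒ blocked
Every path is blocked, so B and U are d-separated given {C, Q}.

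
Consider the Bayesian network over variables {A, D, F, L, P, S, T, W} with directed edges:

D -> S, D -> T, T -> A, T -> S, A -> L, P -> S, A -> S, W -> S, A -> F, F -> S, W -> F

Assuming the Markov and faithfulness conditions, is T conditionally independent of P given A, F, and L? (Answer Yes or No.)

Yes — T and P are d-separated given {A, F, L}.

There are 5 undirected paths between T and P; checking each against the conditioning set {A, F, L}:
Path 1: T → A → S ← P
  A is a chain here and A is conditioned on, so the path is blocked at A.
Path 2: T → A → F → S ← P
  A is a chain here and A is conditioned on, so the path is blocked at A.
Path 3: T → A → F ← W → S ← P
  A is a chain here and A is conditioned on, so the path is blocked at A.
Path 4: T → S ← P
  S is a collider here and neither S nor any of its descendants is conditioned on, so the collider stays closed — the path is blocked at S.
Path 5: T ← D → S ← P
  S is a collider here and neither S nor any of its descendants is conditioned on, so the collider stays closed — the path is blocked at S.
All paths are blocked; T ⊥ P | {A, F, L} holds.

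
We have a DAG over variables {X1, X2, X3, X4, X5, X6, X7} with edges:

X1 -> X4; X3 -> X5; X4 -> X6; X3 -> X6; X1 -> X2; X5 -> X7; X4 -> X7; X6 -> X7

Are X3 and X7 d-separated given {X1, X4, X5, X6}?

Yes

We examine all 3 paths between X3 and X7:
Path 1: X3 → X6 ← X4 → X7
  X4 is a fork here and X4 is conditioned on, so the path is blocked at X4.
Path 2: X3 → X6 → X7
  X6 is a chain here and X6 is conditioned on, so the path is blocked at X6.
Path 3: X3 → X5 → X7
  X5 is a chain here and X5 is conditioned on, so the path is blocked at X5.
Every path is blocked, so X3 and X7 are d-separated given {X1, X4, X5, X6}.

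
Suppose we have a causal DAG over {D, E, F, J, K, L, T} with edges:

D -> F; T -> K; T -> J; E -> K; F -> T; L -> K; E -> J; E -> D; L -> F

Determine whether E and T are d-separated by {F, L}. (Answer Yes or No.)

5 paths connect E and T; each must be blocked for d-separation to hold:
Path 1: E → J ← T
  J is a collider here and neither J nor any of its descendants is conditioned on, so the collider stays closed — the path is blocked at J.
Path 2: E → D → F → T
  F is a chain here and F is conditioned on, so the path is blocked at F.
Path 3: E → D → F ← L → K ← T
  L is a fork here and L is conditioned on, so the path is blocked at L.
Path 4: E → K ← T
  K is a collider here and neither K nor any of its descendants is conditioned on, so the collider stays closed — the path is blocked at K.
Path 5: E → K ← L → F → T
  K is a collider here and neither K nor any of its descendants is conditioned on, so the collider stays closed — the path is blocked at K.
Every path is blocked, so E and T are d-separated given {F, L}.

Yes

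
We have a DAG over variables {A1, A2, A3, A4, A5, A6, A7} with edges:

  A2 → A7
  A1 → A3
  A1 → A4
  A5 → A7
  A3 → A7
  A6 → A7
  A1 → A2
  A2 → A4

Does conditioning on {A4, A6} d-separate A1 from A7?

3 paths connect A1 and A7; each must be blocked for d-separation to hold:
Path 1: A1 → A4 ← A2 → A7
  A4 is a collider and A4 is conditioned on, which opens it; A2 is a fork and A2 is not conditioned on — no node blocks this path, so it is active.
Path 2: A1 → A2 → A7
  A2 is a chain and A2 is not conditioned on — no node blocks this path, so it is active.
Path 3: A1 → A3 → A7
  A3 is a chain and A3 is not conditioned on — no node blocks this path, so it is active.
Because an active path exists, A1 and A7 are not d-separated.

No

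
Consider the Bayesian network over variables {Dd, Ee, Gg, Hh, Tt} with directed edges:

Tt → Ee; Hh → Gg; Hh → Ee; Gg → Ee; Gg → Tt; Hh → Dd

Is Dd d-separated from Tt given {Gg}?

Yes

4 paths connect Dd and Tt; each must be blocked for d-separation to hold:
Path 1: Dd ← Hh → Ee ← Tt
  Ee is a collider here and neither Ee nor any of its descendants is conditioned on, so the collider stays closed — the path is blocked at Ee.
Path 2: Dd ← Hh → Ee ← Gg → Tt
  Ee is a collider here and neither Ee nor any of its descendants is conditioned on, so the collider stays closed — the path is blocked at Ee.
Path 3: Dd ← Hh → Gg → Ee ← Tt
  Gg is a chain here and Gg is conditioned on, so the path is blocked at Gg.
Path 4: Dd ← Hh → Gg → Tt
  Gg is a chain here and Gg is conditioned on, so the path is blocked at Gg.
Every path is blocked, so Dd and Tt are d-separated given {Gg}.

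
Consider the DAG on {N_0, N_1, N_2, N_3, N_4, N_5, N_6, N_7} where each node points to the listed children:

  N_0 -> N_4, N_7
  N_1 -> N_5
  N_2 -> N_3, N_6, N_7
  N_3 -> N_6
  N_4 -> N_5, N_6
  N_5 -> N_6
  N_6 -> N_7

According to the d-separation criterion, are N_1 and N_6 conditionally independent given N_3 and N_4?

Enumerating the 5 paths from N_1 to N_6 and testing each for blocking by {N_3, N_4}:
Path 1: N_1 → N_5 → N_6
  N_5 is a chain and N_5 is not conditioned on — no node blocks this path, so it is active.
Path 2: N_1 → N_5 ← N_4 → N_6
  N_5 is a collider here and neither N_5 nor any of its descendants is conditioned on, so the collider stays closed — the path is blocked at N_5.
Path 3: N_1 → N_5 ← N_4 ← N_0 → N_7 ← N_6
  N_5 is a collider here and neither N_5 nor any of its descendants is conditioned on, so the collider stays closed — the path is blocked at N_5.
Path 4: N_1 → N_5 ← N_4 ← N_0 → N_7 ← N_2 → N_6
  N_5 is a collider here and neither N_5 nor any of its descendants is conditioned on, so the collider stays closed — the path is blocked at N_5.
Path 5: N_1 → N_5 ← N_4 ← N_0 → N_7 ← N_2 → N_3 → N_6
  N_5 is a collider here and neither N_5 nor any of its descendants is conditioned on, so the collider stays closed — the path is blocked at N_5.
At least one path is unblocked, so d-separation fails.

No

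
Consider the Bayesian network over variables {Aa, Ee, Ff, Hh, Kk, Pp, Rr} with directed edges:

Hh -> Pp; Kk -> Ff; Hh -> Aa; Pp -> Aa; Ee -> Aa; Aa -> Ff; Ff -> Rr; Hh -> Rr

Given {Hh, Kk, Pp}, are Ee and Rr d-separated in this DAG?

No

We examine all 3 paths between Ee and Rr:
Path 1: Ee → Aa → Ff → Rr
  Aa is a chain and Aa is not conditioned on; Ff is a chain and Ff is not conditioned on — no node blocks this path, so it is active.
Path 2: Ee → Aa ← Hh → Rr
  Aa is a collider here and neither Aa nor any of its descendants is conditioned on, so the collider stays closed — the path is blocked at Aa.
Path 3: Ee → Aa ← Pp ← Hh → Rr
  Aa is a collider here and neither Aa nor any of its descendants is conditioned on, so the collider stays closed — the path is blocked at Aa.
Because an active path exists, Ee and Rr are not d-separated.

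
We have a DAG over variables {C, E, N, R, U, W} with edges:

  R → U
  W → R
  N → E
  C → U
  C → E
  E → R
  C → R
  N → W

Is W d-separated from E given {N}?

Yes

Enumerating the 4 paths from W to E and testing each for blocking by {N}:
Path 1: W → R ← E
  R is a collider here and neither R nor any of its descendants is conditioned on, so the collider stays closed — the path is blocked at R.
Path 2: W → R ← C → E
  R is a collider here and neither R nor any of its descendants is conditioned on, so the collider stays closed — the path is blocked at R.
Path 3: W → R → U ← C → E
  U is a collider here and neither U nor any of its descendants is conditioned on, so the collider stays closed — the path is blocked at U.
Path 4: W ← N → E
  N is a fork here and N is conditioned on, so the path is blocked at N.
Since every path is blocked, d-separation holds.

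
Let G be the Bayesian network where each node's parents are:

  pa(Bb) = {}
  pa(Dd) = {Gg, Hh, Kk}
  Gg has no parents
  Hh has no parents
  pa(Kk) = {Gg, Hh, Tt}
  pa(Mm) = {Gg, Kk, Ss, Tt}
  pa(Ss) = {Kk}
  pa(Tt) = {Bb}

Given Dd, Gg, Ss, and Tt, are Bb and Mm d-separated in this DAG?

We examine all 6 paths between Bb and Mm:
Path 1: Bb → Tt → Mm
  Tt is a chain here and Tt is conditioned on, so the path is blocked at Tt.
Path 2: Bb → Tt → Kk → Ss → Mm
  Tt is a chain here and Tt is conditioned on, so the path is blocked at Tt.
Path 3: Bb → Tt → Kk → Mm
  Tt is a chain here and Tt is conditioned on, so the path is blocked at Tt.
Path 4: Bb → Tt → Kk ← Gg → Mm
  Tt is a chain here and Tt is conditioned on, so the path is blocked at Tt.
Path 5: Bb → Tt → Kk → Dd ← Gg → Mm
  Tt is a chain here and Tt is conditioned on, so the path is blocked at Tt.
Path 6: Bb → Tt → Kk ← Hh → Dd ← Gg → Mm
  Tt is a chain here and Tt is conditioned on, so the path is blocked at Tt.
All paths are blocked; Bb ⊥ Mm | {Dd, Gg, Ss, Tt} holds.

Yes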